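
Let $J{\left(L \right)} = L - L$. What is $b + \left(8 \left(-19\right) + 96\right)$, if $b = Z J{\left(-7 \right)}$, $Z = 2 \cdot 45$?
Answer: $-56$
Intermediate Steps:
$J{\left(L \right)} = 0$
$Z = 90$
$b = 0$ ($b = 90 \cdot 0 = 0$)
$b + \left(8 \left(-19\right) + 96\right) = 0 + \left(8 \left(-19\right) + 96\right) = 0 + \left(-152 + 96\right) = 0 - 56 = -56$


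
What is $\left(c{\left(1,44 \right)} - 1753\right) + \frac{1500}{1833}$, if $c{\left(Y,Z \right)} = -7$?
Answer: $- \frac{1074860}{611} \approx -1759.2$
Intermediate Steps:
$\left(c{\left(1,44 \right)} - 1753\right) + \frac{1500}{1833} = \left(-7 - 1753\right) + \frac{1500}{1833} = -1760 + 1500 \cdot \frac{1}{1833} = -1760 + \frac{500}{611} = - \frac{1074860}{611}$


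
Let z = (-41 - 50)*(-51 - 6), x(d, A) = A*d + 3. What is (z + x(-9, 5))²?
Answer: 26471025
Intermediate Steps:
x(d, A) = 3 + A*d
z = 5187 (z = -91*(-57) = 5187)
(z + x(-9, 5))² = (5187 + (3 + 5*(-9)))² = (5187 + (3 - 45))² = (5187 - 42)² = 5145² = 26471025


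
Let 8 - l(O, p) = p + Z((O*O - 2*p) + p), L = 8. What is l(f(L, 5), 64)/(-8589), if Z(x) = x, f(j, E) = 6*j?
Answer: 328/1227 ≈ 0.26732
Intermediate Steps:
l(O, p) = 8 - O² (l(O, p) = 8 - (p + ((O*O - 2*p) + p)) = 8 - (p + ((O² - 2*p) + p)) = 8 - (p + (O² - p)) = 8 - O²)
l(f(L, 5), 64)/(-8589) = (8 - (6*8)²)/(-8589) = (8 - 1*48²)*(-1/8589) = (8 - 1*2304)*(-1/8589) = (8 - 2304)*(-1/8589) = -2296*(-1/8589) = 328/1227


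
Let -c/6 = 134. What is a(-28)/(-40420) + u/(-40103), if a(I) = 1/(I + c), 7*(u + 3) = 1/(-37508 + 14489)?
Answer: 16262933212699/217310639914018560 ≈ 7.4837e-5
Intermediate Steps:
c = -804 (c = -6*134 = -804)
u = -483400/161133 (u = -3 + 1/(7*(-37508 + 14489)) = -3 + (⅐)/(-23019) = -3 + (⅐)*(-1/23019) = -3 - 1/161133 = -483400/161133 ≈ -3.0000)
a(I) = 1/(-804 + I) (a(I) = 1/(I - 804) = 1/(-804 + I))
a(-28)/(-40420) + u/(-40103) = 1/(-804 - 28*(-40420)) - 483400/161133/(-40103) = -1/40420/(-832) - 483400/161133*(-1/40103) = -1/832*(-1/40420) + 483400/6461916699 = 1/33629440 + 483400/6461916699 = 16262933212699/217310639914018560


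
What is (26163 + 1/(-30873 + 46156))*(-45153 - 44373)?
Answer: -35796893212380/15283 ≈ -2.3423e+9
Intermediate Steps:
(26163 + 1/(-30873 + 46156))*(-45153 - 44373) = (26163 + 1/15283)*(-89526) = (399849130/15283)*(-89526) = -35796893212380/15283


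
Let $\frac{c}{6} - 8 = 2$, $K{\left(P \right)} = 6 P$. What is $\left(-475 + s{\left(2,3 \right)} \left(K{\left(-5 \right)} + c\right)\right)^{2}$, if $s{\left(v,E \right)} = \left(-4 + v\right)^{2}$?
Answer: $126025$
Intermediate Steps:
$c = 60$ ($c = 48 + 6 \cdot 2 = 48 + 12 = 60$)
$\left(-475 + s{\left(2,3 \right)} \left(K{\left(-5 \right)} + c\right)\right)^{2} = \left(-475 + \left(-4 + 2\right)^{2} \left(6 \left(-5\right) + 60\right)\right)^{2} = \left(-475 + \left(-2\right)^{2} \left(-30 + 60\right)\right)^{2} = \left(-475 + 4 \cdot 30\right)^{2} = \left(-475 + 120\right)^{2} = \left(-355\right)^{2} = 126025$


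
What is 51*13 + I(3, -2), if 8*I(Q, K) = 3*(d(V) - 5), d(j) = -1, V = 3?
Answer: 2643/4 ≈ 660.75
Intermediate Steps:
I(Q, K) = -9/4 (I(Q, K) = (3*(-1 - 5))/8 = (3*(-6))/8 = (1/8)*(-18) = -9/4)
51*13 + I(3, -2) = 51*13 - 9/4 = 663 - 9/4 = 2643/4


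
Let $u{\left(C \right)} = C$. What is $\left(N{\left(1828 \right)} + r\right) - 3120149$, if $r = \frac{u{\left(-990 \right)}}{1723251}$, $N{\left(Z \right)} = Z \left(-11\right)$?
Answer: $- \frac{1803817005499}{574417} \approx -3.1403 \cdot 10^{6}$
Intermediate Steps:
$N{\left(Z \right)} = - 11 Z$
$r = - \frac{330}{574417}$ ($r = - \frac{990}{1723251} = \left(-990\right) \frac{1}{1723251} = - \frac{330}{574417} \approx -0.0005745$)
$\left(N{\left(1828 \right)} + r\right) - 3120149 = \left(\left(-11\right) 1828 - \frac{330}{574417}\right) - 3120149 = \left(-20108 - \frac{330}{574417}\right) - 3120149 = - \frac{11550377366}{574417} - 3120149 = - \frac{1803817005499}{574417}$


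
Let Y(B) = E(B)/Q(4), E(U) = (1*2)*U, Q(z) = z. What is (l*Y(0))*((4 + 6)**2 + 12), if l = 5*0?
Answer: 0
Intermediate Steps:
E(U) = 2*U
l = 0
Y(B) = B/2 (Y(B) = (2*B)/4 = (2*B)*(1/4) = B/2)
(l*Y(0))*((4 + 6)**2 + 12) = (0*((1/2)*0))*((4 + 6)**2 + 12) = (0*0)*(10**2 + 12) = 0*(100 + 12) = 0*112 = 0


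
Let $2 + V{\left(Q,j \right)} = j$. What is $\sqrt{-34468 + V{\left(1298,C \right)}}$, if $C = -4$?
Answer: $i \sqrt{34474} \approx 185.67 i$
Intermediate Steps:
$V{\left(Q,j \right)} = -2 + j$
$\sqrt{-34468 + V{\left(1298,C \right)}} = \sqrt{-34468 - 6} = \sqrt{-34474} = i \sqrt{34474}$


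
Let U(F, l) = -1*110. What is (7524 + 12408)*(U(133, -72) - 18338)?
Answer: -367705536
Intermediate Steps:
U(F, l) = -110
(7524 + 12408)*(U(133, -72) - 18338) = (7524 + 12408)*(-110 - 18338) = 19932*(-18448) = -367705536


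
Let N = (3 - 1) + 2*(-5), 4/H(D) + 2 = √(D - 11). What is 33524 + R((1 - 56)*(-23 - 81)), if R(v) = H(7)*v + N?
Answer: 27796 - 5720*I ≈ 27796.0 - 5720.0*I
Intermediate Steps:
H(D) = 4/(-2 + √(-11 + D)) (H(D) = 4/(-2 + √(D - 11)) = 4/(-2 + √(-11 + D)))
N = -8 (N = 2 - 10 = -8)
R(v) = -8 + v*(-2 - 2*I)/2 (R(v) = (4/(-2 + √(-11 + 7)))*v - 8 = (4/(-2 + √(-4)))*v - 8 = (4/(-2 + 2*I))*v - 8 = (4*((-2 - 2*I)/8))*v - 8 = ((-2 - 2*I)/2)*v - 8 = v*(-2 - 2*I)/2 - 8 = -8 + v*(-2 - 2*I)/2)
33524 + R((1 - 56)*(-23 - 81)) = 33524 + (-8 - (1 - 56)*(-23 - 81)*(1 + I)) = 33524 + (-8 - (-55*(-104))*(1 + I)) = 33524 + (-8 - 1*5720*(1 + I)) = 33524 + (-8 + (-5720 - 5720*I)) = 33524 + (-5728 - 5720*I) = 27796 - 5720*I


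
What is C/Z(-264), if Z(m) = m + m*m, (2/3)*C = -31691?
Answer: -2881/4208 ≈ -0.68465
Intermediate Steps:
C = -95073/2 (C = (3/2)*(-31691) = -95073/2 ≈ -47537.)
Z(m) = m + m²
C/Z(-264) = -95073*(-1/(264*(1 - 264)))/2 = -95073/(2*((-264*(-263)))) = -95073/2/69432 = -95073/2*1/69432 = -2881/4208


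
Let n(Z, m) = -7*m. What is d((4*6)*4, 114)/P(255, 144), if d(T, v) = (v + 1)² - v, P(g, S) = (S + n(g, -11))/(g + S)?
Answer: 5231289/221 ≈ 23671.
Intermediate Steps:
P(g, S) = (77 + S)/(S + g) (P(g, S) = (S - 7*(-11))/(g + S) = (S + 77)/(S + g) = (77 + S)/(S + g))
d(T, v) = (1 + v)² - v
d((4*6)*4, 114)/P(255, 144) = ((1 + 114)² - 1*114)/(((77 + 144)/(144 + 255))) = (115² - 114)/((221/399)) = (13225 - 114)/(((1/399)*221)) = 13111/(221/399) = 13111*(399/221) = 5231289/221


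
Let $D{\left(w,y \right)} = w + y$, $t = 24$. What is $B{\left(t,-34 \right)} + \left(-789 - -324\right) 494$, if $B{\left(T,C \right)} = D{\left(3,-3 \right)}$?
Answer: $-229710$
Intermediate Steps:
$B{\left(T,C \right)} = 0$ ($B{\left(T,C \right)} = 3 - 3 = 0$)
$B{\left(t,-34 \right)} + \left(-789 - -324\right) 494 = 0 + \left(-789 - -324\right) 494 = 0 + \left(-789 + 324\right) 494 = 0 - 229710 = -229710$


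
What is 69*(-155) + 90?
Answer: -10605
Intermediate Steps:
69*(-155) + 90 = -10695 + 90 = -10605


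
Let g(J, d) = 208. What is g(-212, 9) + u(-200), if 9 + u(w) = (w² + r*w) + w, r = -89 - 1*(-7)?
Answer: 56399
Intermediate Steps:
r = -82 (r = -89 + 7 = -82)
u(w) = -9 + w² - 81*w (u(w) = -9 + ((w² - 82*w) + w) = -9 + (w² - 81*w) = -9 + w² - 81*w)
g(-212, 9) + u(-200) = 208 + (-9 + (-200)² - 81*(-200)) = 208 + (-9 + 40000 + 16200) = 208 + 56191 = 56399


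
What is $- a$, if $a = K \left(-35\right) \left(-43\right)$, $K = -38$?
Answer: $57190$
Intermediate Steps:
$a = -57190$ ($a = \left(-38\right) \left(-35\right) \left(-43\right) = 1330 \left(-43\right) = -57190$)
$- a = \left(-1\right) \left(-57190\right) = 57190$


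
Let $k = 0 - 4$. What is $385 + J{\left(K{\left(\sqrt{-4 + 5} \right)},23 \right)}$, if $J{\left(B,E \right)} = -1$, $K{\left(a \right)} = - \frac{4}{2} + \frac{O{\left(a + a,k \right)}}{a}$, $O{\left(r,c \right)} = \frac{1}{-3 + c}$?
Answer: $384$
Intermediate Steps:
$k = -4$
$K{\left(a \right)} = -2 - \frac{1}{7 a}$ ($K{\left(a \right)} = - \frac{4}{2} + \frac{1}{\left(-3 - 4\right) a} = \left(-4\right) \frac{1}{2} + \frac{1}{\left(-7\right) a} = -2 - \frac{1}{7 a}$)
$385 + J{\left(K{\left(\sqrt{-4 + 5} \right)},23 \right)} = 385 - 1 = 384$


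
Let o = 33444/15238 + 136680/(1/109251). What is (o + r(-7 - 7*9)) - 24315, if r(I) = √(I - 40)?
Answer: 113769973635657/7619 + I*√110 ≈ 1.4932e+10 + 10.488*I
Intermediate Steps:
r(I) = √(-40 + I)
o = 113770158891642/7619 (o = 33444*(1/15238) + 136680/(1/109251) = 16722/7619 + 136680*109251 = 16722/7619 + 14932426680 = 113770158891642/7619 ≈ 1.4932e+10)
(o + r(-7 - 7*9)) - 24315 = (113770158891642/7619 + √(-40 + (-7 - 7*9))) - 24315 = (113770158891642/7619 + √(-40 + (-7 - 63))) - 24315 = (113770158891642/7619 + √(-40 - 70)) - 24315 = (113770158891642/7619 + √(-110)) - 24315 = (113770158891642/7619 + I*√110) - 24315 = 113769973635657/7619 + I*√110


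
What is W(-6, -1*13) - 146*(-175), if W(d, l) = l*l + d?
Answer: 25713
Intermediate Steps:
W(d, l) = d + l² (W(d, l) = l² + d = d + l²)
W(-6, -1*13) - 146*(-175) = (-6 + (-1*13)²) - 146*(-175) = (-6 + (-13)²) + 25550 = (-6 + 169) + 25550 = 163 + 25550 = 25713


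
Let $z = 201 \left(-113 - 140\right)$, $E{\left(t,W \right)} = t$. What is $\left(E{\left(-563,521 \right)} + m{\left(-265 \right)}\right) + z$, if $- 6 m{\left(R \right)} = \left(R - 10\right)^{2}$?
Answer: $- \frac{384121}{6} \approx -64020.0$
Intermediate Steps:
$m{\left(R \right)} = - \frac{\left(-10 + R\right)^{2}}{6}$ ($m{\left(R \right)} = - \frac{\left(R - 10\right)^{2}}{6} = - \frac{\left(-10 + R\right)^{2}}{6}$)
$z = -50853$ ($z = 201 \left(-253\right) = -50853$)
$\left(E{\left(-563,521 \right)} + m{\left(-265 \right)}\right) + z = \left(-563 - \frac{\left(-10 - 265\right)^{2}}{6}\right) - 50853 = \left(-563 - \frac{\left(-275\right)^{2}}{6}\right) - 50853 = \left(-563 - \frac{75625}{6}\right) - 50853 = - \frac{79003}{6} - 50853 = - \frac{384121}{6}$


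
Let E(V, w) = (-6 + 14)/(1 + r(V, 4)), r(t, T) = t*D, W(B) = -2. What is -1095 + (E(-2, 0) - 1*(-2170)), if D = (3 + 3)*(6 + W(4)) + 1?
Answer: 52667/49 ≈ 1074.8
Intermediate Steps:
D = 25 (D = (3 + 3)*(6 - 2) + 1 = 6*4 + 1 = 24 + 1 = 25)
r(t, T) = 25*t (r(t, T) = t*25 = 25*t)
E(V, w) = 8/(1 + 25*V) (E(V, w) = (-6 + 14)/(1 + 25*V) = 8/(1 + 25*V))
-1095 + (E(-2, 0) - 1*(-2170)) = -1095 + (8/(1 + 25*(-2)) - 1*(-2170)) = -1095 + (8/(1 - 50) + 2170) = -1095 + (8/(-49) + 2170) = -1095 + (8*(-1/49) + 2170) = -1095 + (-8/49 + 2170) = -1095 + 106322/49 = 52667/49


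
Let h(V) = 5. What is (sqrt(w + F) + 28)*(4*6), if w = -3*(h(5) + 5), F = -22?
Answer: 672 + 48*I*sqrt(13) ≈ 672.0 + 173.07*I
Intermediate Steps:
w = -30 (w = -3*(5 + 5) = -3*10 = -30)
(sqrt(w + F) + 28)*(4*6) = (sqrt(-30 - 22) + 28)*(4*6) = (sqrt(-52) + 28)*24 = (2*I*sqrt(13) + 28)*24 = (28 + 2*I*sqrt(13))*24 = 672 + 48*I*sqrt(13)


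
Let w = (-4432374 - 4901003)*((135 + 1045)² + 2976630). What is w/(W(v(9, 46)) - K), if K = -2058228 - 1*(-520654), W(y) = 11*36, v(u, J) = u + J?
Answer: -4077780411431/153797 ≈ -2.6514e+7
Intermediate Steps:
v(u, J) = J + u
W(y) = 396
K = -1537574 (K = -2058228 + 520654 = -1537574)
w = -40777804114310 (w = -9333377*(1180² + 2976630) = -9333377*(1392400 + 2976630) = -9333377*4369030 = -40777804114310)
w/(W(v(9, 46)) - K) = -40777804114310/(396 - 1*(-1537574)) = -40777804114310/(396 + 1537574) = -40777804114310/1537970 = -40777804114310*1/1537970 = -4077780411431/153797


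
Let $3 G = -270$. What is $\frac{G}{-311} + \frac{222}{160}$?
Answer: $\frac{41721}{24880} \approx 1.6769$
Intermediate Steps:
$G = -90$ ($G = \frac{1}{3} \left(-270\right) = -90$)
$\frac{G}{-311} + \frac{222}{160} = - \frac{90}{-311} + \frac{222}{160} = \left(-90\right) \left(- \frac{1}{311}\right) + 222 \cdot \frac{1}{160} = \frac{90}{311} + \frac{111}{80} = \frac{41721}{24880}$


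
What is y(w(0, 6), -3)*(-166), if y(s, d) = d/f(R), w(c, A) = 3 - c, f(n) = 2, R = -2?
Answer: 249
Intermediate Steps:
y(s, d) = d/2
y(w(0, 6), -3)*(-166) = ((½)*(-3))*(-166) = -3/2*(-166) = 249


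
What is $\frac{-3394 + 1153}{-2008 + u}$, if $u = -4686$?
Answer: $\frac{2241}{6694} \approx 0.33478$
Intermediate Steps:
$\frac{-3394 + 1153}{-2008 + u} = \frac{-3394 + 1153}{-2008 - 4686} = - \frac{2241}{-6694} = \left(-2241\right) \left(- \frac{1}{6694}\right) = \frac{2241}{6694}$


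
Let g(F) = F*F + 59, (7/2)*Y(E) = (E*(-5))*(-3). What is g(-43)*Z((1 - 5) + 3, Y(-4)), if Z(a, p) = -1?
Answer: -1908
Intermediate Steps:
Y(E) = 30*E/7 (Y(E) = 2*((E*(-5))*(-3))/7 = 2*(-5*E*(-3))/7 = 2*(15*E)/7 = 30*E/7)
g(F) = 59 + F² (g(F) = F² + 59 = 59 + F²)
g(-43)*Z((1 - 5) + 3, Y(-4)) = (59 + (-43)²)*(-1) = (59 + 1849)*(-1) = 1908*(-1) = -1908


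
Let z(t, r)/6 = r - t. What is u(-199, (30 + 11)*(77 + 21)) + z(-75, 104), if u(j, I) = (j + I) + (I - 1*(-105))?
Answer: 9016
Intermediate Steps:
z(t, r) = -6*t + 6*r (z(t, r) = 6*(r - t) = -6*t + 6*r)
u(j, I) = 105 + j + 2*I (u(j, I) = (I + j) + (I + 105) = (I + j) + (105 + I) = 105 + j + 2*I)
u(-199, (30 + 11)*(77 + 21)) + z(-75, 104) = (105 - 199 + 2*((30 + 11)*(77 + 21))) + (-6*(-75) + 6*104) = (105 - 199 + 2*(41*98)) + (450 + 624) = (105 - 199 + 2*4018) + 1074 = (105 - 199 + 8036) + 1074 = 7942 + 1074 = 9016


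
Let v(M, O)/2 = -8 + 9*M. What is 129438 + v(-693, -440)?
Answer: 116948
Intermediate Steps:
v(M, O) = -16 + 18*M (v(M, O) = 2*(-8 + 9*M) = -16 + 18*M)
129438 + v(-693, -440) = 129438 + (-16 + 18*(-693)) = 129438 + (-16 - 12474) = 129438 - 12490 = 116948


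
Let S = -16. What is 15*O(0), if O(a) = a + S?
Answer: -240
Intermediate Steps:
O(a) = -16 + a (O(a) = a - 16 = -16 + a)
15*O(0) = 15*(-16 + 0) = 15*(-16) = -240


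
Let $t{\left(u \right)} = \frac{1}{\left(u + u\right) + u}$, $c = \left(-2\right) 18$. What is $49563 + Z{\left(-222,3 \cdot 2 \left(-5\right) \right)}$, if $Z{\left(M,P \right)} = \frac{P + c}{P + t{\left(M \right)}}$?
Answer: $\frac{990362259}{19981} \approx 49565.0$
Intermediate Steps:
$c = -36$
$t{\left(u \right)} = \frac{1}{3 u}$ ($t{\left(u \right)} = \frac{1}{2 u + u} = \frac{1}{3 u}$)
$Z{\left(M,P \right)} = \frac{-36 + P}{P + \frac{1}{3 M}}$ ($Z{\left(M,P \right)} = \frac{P - 36}{P + \frac{1}{3 M}} = \frac{-36 + P}{P + \frac{1}{3 M}}$)
$49563 + Z{\left(-222,3 \cdot 2 \left(-5\right) \right)} = 49563 + 3 \left(-222\right) \frac{1}{1 + 3 \left(-222\right) 3 \cdot 2 \left(-5\right)} \left(-36 + 3 \cdot 2 \left(-5\right)\right) = 49563 + 3 \left(-222\right) \frac{1}{1 + 3 \left(-222\right) 6 \left(-5\right)} \left(-36 + 6 \left(-5\right)\right) = 49563 + 3 \left(-222\right) \frac{1}{1 + 3 \left(-222\right) \left(-30\right)} \left(-36 - 30\right) = 49563 + 3 \left(-222\right) \frac{1}{1 + 19980} \left(-66\right) = 49563 + 3 \left(-222\right) \frac{1}{19981} \left(-66\right) = 49563 + \frac{43956}{19981} = \frac{990362259}{19981}$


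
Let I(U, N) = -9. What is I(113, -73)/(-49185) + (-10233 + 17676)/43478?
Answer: 40719473/237607270 ≈ 0.17137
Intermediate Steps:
I(113, -73)/(-49185) + (-10233 + 17676)/43478 = -9/(-49185) + (-10233 + 17676)/43478 = -9*(-1/49185) + 7443*(1/43478) = 1/5465 + 7443/43478 = 40719473/237607270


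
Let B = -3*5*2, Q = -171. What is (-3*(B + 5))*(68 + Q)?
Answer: -7725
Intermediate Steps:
B = -30 (B = -15*2 = -30)
(-3*(B + 5))*(68 + Q) = (-3*(-30 + 5))*(68 - 171) = -3*(-25)*(-103) = 75*(-103) = -7725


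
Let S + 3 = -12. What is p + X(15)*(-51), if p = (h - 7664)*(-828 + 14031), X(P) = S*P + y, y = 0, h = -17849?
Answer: -336836664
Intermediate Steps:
S = -15 (S = -3 - 12 = -15)
X(P) = -15*P (X(P) = -15*P + 0 = -15*P)
p = -336848139 (p = (-17849 - 7664)*(-828 + 14031) = -25513*13203 = -336848139)
p + X(15)*(-51) = -336848139 - 15*15*(-51) = -336848139 - 225*(-51) = -336848139 + 11475 = -336836664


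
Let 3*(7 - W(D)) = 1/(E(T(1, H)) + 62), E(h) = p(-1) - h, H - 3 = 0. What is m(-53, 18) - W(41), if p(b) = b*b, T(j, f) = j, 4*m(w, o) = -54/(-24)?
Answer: -9571/1488 ≈ -6.4321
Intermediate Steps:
H = 3 (H = 3 + 0 = 3)
m(w, o) = 9/16 (m(w, o) = (-54/(-24))/4 = (-54*(-1/24))/4 = (¼)*(9/4) = 9/16)
p(b) = b²
E(h) = 1 - h (E(h) = (-1)² - h = 1 - h)
W(D) = 1301/186 (W(D) = 7 - 1/(3*((1 - 1*1) + 62)) = 7 - 1/(3*((1 - 1) + 62)) = 7 - 1/(3*(0 + 62)) = 7 - ⅓/62 = 7 - ⅓*1/62 = 7 - 1/186 = 1301/186)
m(-53, 18) - W(41) = 9/16 - 1*1301/186 = 9/16 - 1301/186 = -9571/1488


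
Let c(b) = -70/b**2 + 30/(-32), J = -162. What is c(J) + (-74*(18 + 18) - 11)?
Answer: -280909495/104976 ≈ -2675.9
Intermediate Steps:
c(b) = -15/16 - 70/b**2 (c(b) = -70/b**2 + 30*(-1/32) = -70/b**2 - 15/16 = -15/16 - 70/b**2)
c(J) + (-74*(18 + 18) - 11) = (-15/16 - 70/(-162)**2) + (-74*(18 + 18) - 11) = (-15/16 - 70*1/26244) + (-74*36 - 11) = (-15/16 - 35/13122) + (-2664 - 11) = -98695/104976 - 2675 = -280909495/104976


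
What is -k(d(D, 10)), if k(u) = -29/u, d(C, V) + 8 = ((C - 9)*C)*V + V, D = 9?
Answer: 29/2 ≈ 14.500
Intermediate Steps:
d(C, V) = -8 + V + C*V*(-9 + C) (d(C, V) = -8 + (((C - 9)*C)*V + V) = -8 + (((-9 + C)*C)*V + V) = -8 + ((C*(-9 + C))*V + V) = -8 + (C*V*(-9 + C) + V) = -8 + (V + C*V*(-9 + C)) = -8 + V + C*V*(-9 + C))
-k(d(D, 10)) = -(-29)/(-8 + 10 + 10*9**2 - 9*9*10) = -(-29)/(-8 + 10 + 10*81 - 810) = -(-29)/(-8 + 10 + 810 - 810) = -(-29)/2 = -1*(-29/2) = 29/2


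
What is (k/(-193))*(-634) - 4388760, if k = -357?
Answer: -847257018/193 ≈ -4.3899e+6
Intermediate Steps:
(k/(-193))*(-634) - 4388760 = -357/(-193)*(-634) - 4388760 = -357*(-1/193)*(-634) - 4388760 = (357/193)*(-634) - 4388760 = -226338/193 - 4388760 = -847257018/193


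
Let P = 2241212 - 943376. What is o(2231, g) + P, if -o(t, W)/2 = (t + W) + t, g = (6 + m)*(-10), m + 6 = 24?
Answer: 1289392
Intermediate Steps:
m = 18 (m = -6 + 24 = 18)
P = 1297836
g = -240 (g = (6 + 18)*(-10) = 24*(-10) = -240)
o(t, W) = -4*t - 2*W (o(t, W) = -2*((t + W) + t) = -2*((W + t) + t) = -2*(W + 2*t) = -4*t - 2*W)
o(2231, g) + P = (-4*2231 - 2*(-240)) + 1297836 = (-8924 + 480) + 1297836 = -8444 + 1297836 = 1289392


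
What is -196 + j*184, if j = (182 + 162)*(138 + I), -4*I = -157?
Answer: 11219020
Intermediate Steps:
I = 157/4 (I = -¼*(-157) = 157/4 ≈ 39.250)
j = 60974 (j = (182 + 162)*(138 + 157/4) = 344*(709/4) = 60974)
-196 + j*184 = -196 + 60974*184 = -196 + 11219216 = 11219020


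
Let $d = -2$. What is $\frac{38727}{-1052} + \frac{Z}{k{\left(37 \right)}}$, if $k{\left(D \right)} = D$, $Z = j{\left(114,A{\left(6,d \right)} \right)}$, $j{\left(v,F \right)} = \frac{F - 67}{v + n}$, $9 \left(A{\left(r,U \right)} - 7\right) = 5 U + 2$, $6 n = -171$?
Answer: $- \frac{2206384553}{59904036} \approx -36.832$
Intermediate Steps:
$n = - \frac{57}{2}$ ($n = \frac{1}{6} \left(-171\right) = - \frac{57}{2} \approx -28.5$)
$A{\left(r,U \right)} = \frac{65}{9} + \frac{5 U}{9}$ ($A{\left(r,U \right)} = 7 + \frac{5 U + 2}{9} = 7 + \frac{2 + 5 U}{9} = 7 + \left(\frac{2}{9} + \frac{5 U}{9}\right) = \frac{65}{9} + \frac{5 U}{9}$)
$j{\left(v,F \right)} = \frac{-67 + F}{- \frac{57}{2} + v}$ ($j{\left(v,F \right)} = \frac{F - 67}{v - \frac{57}{2}} = \frac{-67 + F}{- \frac{57}{2} + v}$)
$Z = - \frac{1096}{1539}$ ($Z = \frac{2 \left(-67 + \left(\frac{65}{9} + \frac{5}{9} \left(-2\right)\right)\right)}{-57 + 2 \cdot 114} = \frac{2 \left(-67 + \left(\frac{65}{9} - \frac{10}{9}\right)\right)}{-57 + 228} = \frac{2 \left(-67 + \frac{55}{9}\right)}{171} = 2 \cdot \frac{1}{171} \left(- \frac{548}{9}\right) = - \frac{1096}{1539} \approx -0.71215$)
$\frac{38727}{-1052} + \frac{Z}{k{\left(37 \right)}} = \frac{38727}{-1052} - \frac{1096}{1539 \cdot 37} = 38727 \left(- \frac{1}{1052}\right) - \frac{1096}{56943} = - \frac{38727}{1052} - \frac{1096}{56943} = - \frac{2206384553}{59904036}$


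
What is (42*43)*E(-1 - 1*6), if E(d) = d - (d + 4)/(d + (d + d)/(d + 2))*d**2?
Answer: -75852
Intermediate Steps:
E(d) = d - d**2*(4 + d)/(d + 2*d/(2 + d)) (E(d) = d - (4 + d)/(d + (2*d)/(2 + d))*d**2 = d - (4 + d)/(d + 2*d/(2 + d))*d**2 = d - d**2*(4 + d)/(d + 2*d/(2 + d)))
(42*43)*E(-1 - 1*6) = (42*43)*(-(-1 - 1*6)*(1 + (-1 - 1*6))) = 1806*(-(-1 - 6)*(1 + (-1 - 6))) = 1806*(-1*(-7)*(1 - 7)) = 1806*(-1*(-7)*(-6)) = 1806*(-42) = -75852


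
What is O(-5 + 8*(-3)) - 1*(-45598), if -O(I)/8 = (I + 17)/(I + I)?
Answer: 1322294/29 ≈ 45596.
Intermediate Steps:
O(I) = -4*(17 + I)/I (O(I) = -8*(I + 17)/(I + I) = -8*(17 + I)/(2*I) = -8*(17 + I)*1/(2*I) = -4*(17 + I)/I)
O(-5 + 8*(-3)) - 1*(-45598) = (-4 - 68/(-5 + 8*(-3))) - 1*(-45598) = (-4 - 68/(-5 - 24)) + 45598 = (-4 - 68/(-29)) + 45598 = (-4 - 68*(-1/29)) + 45598 = (-4 + 68/29) + 45598 = -48/29 + 45598 = 1322294/29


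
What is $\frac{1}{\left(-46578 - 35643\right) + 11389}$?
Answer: $- \frac{1}{70832} \approx -1.4118 \cdot 10^{-5}$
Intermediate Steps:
$\frac{1}{\left(-46578 - 35643\right) + 11389} = \frac{1}{-82221 + 11389} = \frac{1}{-70832} = - \frac{1}{70832}$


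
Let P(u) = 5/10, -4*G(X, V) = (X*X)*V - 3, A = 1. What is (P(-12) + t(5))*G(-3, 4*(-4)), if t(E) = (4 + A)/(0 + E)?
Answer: 441/8 ≈ 55.125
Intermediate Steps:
t(E) = 5/E (t(E) = (4 + 1)/(0 + E) = 5/E)
G(X, V) = ¾ - V*X²/4 (G(X, V) = -((X*X)*V - 3)/4 = -(X²*V - 3)/4 = -(V*X² - 3)/4 = -(-3 + V*X²)/4 = ¾ - V*X²/4)
P(u) = ½ (P(u) = 5*(⅒) = ½)
(P(-12) + t(5))*G(-3, 4*(-4)) = (½ + 5/5)*(¾ - ¼*4*(-4)*(-3)²) = (½ + 5*(⅕))*(¾ - ¼*(-16)*9) = (½ + 1)*(¾ + 36) = (3/2)*(147/4) = 441/8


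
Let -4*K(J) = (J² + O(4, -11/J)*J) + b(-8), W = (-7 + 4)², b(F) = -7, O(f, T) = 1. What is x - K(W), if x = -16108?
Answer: -64349/4 ≈ -16087.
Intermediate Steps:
W = 9 (W = (-3)² = 9)
K(J) = 7/4 - J/4 - J²/4 (K(J) = -((J² + 1*J) - 7)/4 = -((J² + J) - 7)/4 = -((J + J²) - 7)/4 = -(-7 + J + J²)/4 = 7/4 - J/4 - J²/4)
x - K(W) = -16108 - (7/4 - ¼*9 - ¼*9²) = -16108 - (7/4 - 9/4 - ¼*81) = -16108 - (7/4 - 9/4 - 81/4) = -16108 - 1*(-83/4) = -16108 + 83/4 = -64349/4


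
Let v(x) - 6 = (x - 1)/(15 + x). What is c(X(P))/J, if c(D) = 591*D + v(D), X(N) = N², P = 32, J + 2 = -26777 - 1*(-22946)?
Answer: -628793433/3982487 ≈ -157.89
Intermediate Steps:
J = -3833 (J = -2 + (-26777 - 1*(-22946)) = -2 + (-26777 + 22946) = -2 - 3831 = -3833)
v(x) = 6 + (-1 + x)/(15 + x) (v(x) = 6 + (x - 1)/(15 + x) = 6 + (-1 + x)/(15 + x))
c(D) = 591*D + (89 + 7*D)/(15 + D)
c(X(P))/J = ((89 + 591*(32²)² + 8872*32²)/(15 + 32²))/(-3833) = ((89 + 591*1024² + 8872*1024)/(15 + 1024))*(-1/3833) = ((89 + 591*1048576 + 9084928)/1039)*(-1/3833) = ((89 + 619708416 + 9084928)/1039)*(-1/3833) = ((1/1039)*628793433)*(-1/3833) = (628793433/1039)*(-1/3833) = -628793433/3982487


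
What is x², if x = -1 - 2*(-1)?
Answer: 1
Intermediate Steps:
x = 1 (x = -1 - 2*(-1) = -1 + 2 = 1)
x² = 1² = 1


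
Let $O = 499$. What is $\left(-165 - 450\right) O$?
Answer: $-306885$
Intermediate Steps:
$\left(-165 - 450\right) O = \left(-165 - 450\right) 499 = \left(-615\right) 499 = -306885$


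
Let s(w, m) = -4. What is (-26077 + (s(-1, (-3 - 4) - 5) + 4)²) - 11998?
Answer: -38075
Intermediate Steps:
(-26077 + (s(-1, (-3 - 4) - 5) + 4)²) - 11998 = (-26077 + (-4 + 4)²) - 11998 = (-26077 + 0²) - 11998 = (-26077 + 0) - 11998 = -26077 - 11998 = -38075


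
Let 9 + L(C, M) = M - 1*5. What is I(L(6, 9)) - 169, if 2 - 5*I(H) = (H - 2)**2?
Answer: -892/5 ≈ -178.40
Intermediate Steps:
L(C, M) = -14 + M (L(C, M) = -9 + (M - 1*5) = -9 + (M - 5) = -9 + (-5 + M) = -14 + M)
I(H) = 2/5 - (-2 + H)**2/5 (I(H) = 2/5 - (H - 2)**2/5 = 2/5 - (-2 + H)**2/5)
I(L(6, 9)) - 169 = (2/5 - (-2 + (-14 + 9))**2/5) - 169 = (2/5 - (-2 - 5)**2/5) - 169 = (2/5 - 1/5*(-7)**2) - 169 = (2/5 - 1/5*49) - 169 = (2/5 - 49/5) - 169 = -47/5 - 169 = -892/5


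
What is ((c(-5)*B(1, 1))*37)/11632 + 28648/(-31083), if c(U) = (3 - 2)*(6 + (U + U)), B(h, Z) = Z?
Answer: -84458455/90389364 ≈ -0.93439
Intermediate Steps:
c(U) = 6 + 2*U (c(U) = 1*(6 + 2*U) = 6 + 2*U)
((c(-5)*B(1, 1))*37)/11632 + 28648/(-31083) = (((6 + 2*(-5))*1)*37)/11632 + 28648/(-31083) = (((6 - 10)*1)*37)*(1/11632) + 28648*(-1/31083) = (-4*1*37)*(1/11632) - 28648/31083 = -4*37*(1/11632) - 28648/31083 = -148*1/11632 - 28648/31083 = -37/2908 - 28648/31083 = -84458455/90389364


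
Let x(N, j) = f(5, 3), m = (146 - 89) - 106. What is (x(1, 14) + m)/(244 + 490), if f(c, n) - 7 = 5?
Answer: -37/734 ≈ -0.050409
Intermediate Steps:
m = -49 (m = 57 - 106 = -49)
f(c, n) = 12 (f(c, n) = 7 + 5 = 12)
x(N, j) = 12
(x(1, 14) + m)/(244 + 490) = (12 - 49)/(244 + 490) = -37/734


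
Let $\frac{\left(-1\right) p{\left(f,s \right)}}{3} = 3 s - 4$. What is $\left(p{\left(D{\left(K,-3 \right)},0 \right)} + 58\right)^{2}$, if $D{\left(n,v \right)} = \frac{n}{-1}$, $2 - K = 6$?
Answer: $4900$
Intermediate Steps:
$K = -4$ ($K = 2 - 6 = -4$)
$D{\left(n,v \right)} = - n$ ($D{\left(n,v \right)} = n \left(-1\right) = - n$)
$p{\left(f,s \right)} = 12 - 9 s$ ($p{\left(f,s \right)} = - 3 \left(3 s - 4\right) = - 3 \left(-4 + 3 s\right) = 12 - 9 s$)
$\left(p{\left(D{\left(K,-3 \right)},0 \right)} + 58\right)^{2} = \left(\left(12 - 0\right) + 58\right)^{2} = \left(\left(12 + 0\right) + 58\right)^{2} = \left(12 + 58\right)^{2} = 70^{2} = 4900$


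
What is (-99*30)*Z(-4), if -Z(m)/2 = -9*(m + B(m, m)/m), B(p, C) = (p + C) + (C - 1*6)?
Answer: -26730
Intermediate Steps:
B(p, C) = -6 + p + 2*C (B(p, C) = (C + p) + (C - 6) = (C + p) + (-6 + C) = -6 + p + 2*C)
Z(m) = 18*m + 18*(-6 + 3*m)/m (Z(m) = -(-18)*(m + (-6 + m + 2*m)/m) = -(-18)*(m + (-6 + 3*m)/m) = -2*(-9*m - 9*(-6 + 3*m)/m) = 18*m + 18*(-6 + 3*m)/m)
(-99*30)*Z(-4) = (-99*30)*(54 - 108/(-4) + 18*(-4)) = -2970*(54 - 108*(-¼) - 72) = -2970*(54 + 27 - 72) = -2970*9 = -26730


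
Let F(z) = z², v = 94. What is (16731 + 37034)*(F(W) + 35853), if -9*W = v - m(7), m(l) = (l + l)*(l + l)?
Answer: 17410881245/9 ≈ 1.9345e+9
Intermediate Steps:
m(l) = 4*l² (m(l) = (2*l)*(2*l) = 4*l²)
W = 34/3 (W = -(94 - 4*7²)/9 = -(94 - 4*49)/9 = -(94 - 1*196)/9 = -(94 - 196)/9 = -⅑*(-102) = 34/3 ≈ 11.333)
(16731 + 37034)*(F(W) + 35853) = (16731 + 37034)*((34/3)² + 35853) = 53765*(1156/9 + 35853) = 53765*(323833/9) = 17410881245/9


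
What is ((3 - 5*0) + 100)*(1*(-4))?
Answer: -412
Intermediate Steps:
((3 - 5*0) + 100)*(1*(-4)) = ((3 + 0) + 100)*(-4) = (3 + 100)*(-4) = 103*(-4) = -412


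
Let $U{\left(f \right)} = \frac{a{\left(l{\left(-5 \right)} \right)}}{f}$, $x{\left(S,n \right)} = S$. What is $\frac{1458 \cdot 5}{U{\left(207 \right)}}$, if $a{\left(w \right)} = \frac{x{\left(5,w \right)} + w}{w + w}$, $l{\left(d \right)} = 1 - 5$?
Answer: $-12072240$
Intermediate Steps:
$l{\left(d \right)} = -4$ ($l{\left(d \right)} = 1 - 5 = -4$)
$a{\left(w \right)} = \frac{5 + w}{2 w}$ ($a{\left(w \right)} = \frac{5 + w}{w + w} = \frac{5 + w}{2 w}$)
$U{\left(f \right)} = - \frac{1}{8 f}$ ($U{\left(f \right)} = \frac{\frac{1}{2} \frac{1}{-4} \left(5 - 4\right)}{f} = \frac{\frac{1}{2} \left(- \frac{1}{4}\right) 1}{f} = - \frac{1}{8 f}$)
$\frac{1458 \cdot 5}{U{\left(207 \right)}} = \frac{1458 \cdot 5}{\left(- \frac{1}{8}\right) \frac{1}{207}} = \frac{7290}{\left(- \frac{1}{8}\right) \frac{1}{207}} = \frac{7290}{- \frac{1}{1656}} = 7290 \left(-1656\right) = -12072240$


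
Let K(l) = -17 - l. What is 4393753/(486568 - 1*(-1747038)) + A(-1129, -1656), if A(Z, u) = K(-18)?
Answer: 6627359/2233606 ≈ 2.9671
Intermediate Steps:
A(Z, u) = 1 (A(Z, u) = -17 - 1*(-18) = -17 + 18 = 1)
4393753/(486568 - 1*(-1747038)) + A(-1129, -1656) = 4393753/(486568 - 1*(-1747038)) + 1 = 4393753/(486568 + 1747038) + 1 = 4393753/2233606 + 1 = 6627359/2233606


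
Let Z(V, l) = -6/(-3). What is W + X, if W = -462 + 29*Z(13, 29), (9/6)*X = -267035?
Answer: -535282/3 ≈ -1.7843e+5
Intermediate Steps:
X = -534070/3 (X = (⅔)*(-267035) = -534070/3 ≈ -1.7802e+5)
Z(V, l) = 2 (Z(V, l) = -6*(-⅓) = 2)
W = -404 (W = -462 + 29*2 = -462 + 58 = -404)
W + X = -404 - 534070/3 = -535282/3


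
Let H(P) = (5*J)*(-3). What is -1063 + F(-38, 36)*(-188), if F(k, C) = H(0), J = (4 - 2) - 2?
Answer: -1063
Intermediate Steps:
J = 0 (J = 2 - 2 = 0)
H(P) = 0 (H(P) = (5*0)*(-3) = 0*(-3) = 0)
F(k, C) = 0
-1063 + F(-38, 36)*(-188) = -1063 + 0*(-188) = -1063 + 0 = -1063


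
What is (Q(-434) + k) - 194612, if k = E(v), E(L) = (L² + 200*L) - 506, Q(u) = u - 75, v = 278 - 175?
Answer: -164418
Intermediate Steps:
v = 103
Q(u) = -75 + u
E(L) = -506 + L² + 200*L
k = 30703 (k = -506 + 103² + 200*103 = -506 + 10609 + 20600 = 30703)
(Q(-434) + k) - 194612 = ((-75 - 434) + 30703) - 194612 = (-509 + 30703) - 194612 = 30194 - 194612 = -164418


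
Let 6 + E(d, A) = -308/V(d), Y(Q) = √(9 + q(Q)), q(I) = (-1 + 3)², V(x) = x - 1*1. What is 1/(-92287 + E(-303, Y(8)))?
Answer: -76/7014191 ≈ -1.0835e-5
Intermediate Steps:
V(x) = -1 + x (V(x) = x - 1 = -1 + x)
q(I) = 4 (q(I) = 2² = 4)
Y(Q) = √13 (Y(Q) = √(9 + 4) = √13)
E(d, A) = -6 - 308/(-1 + d)
1/(-92287 + E(-303, Y(8))) = 1/(-92287 + 2*(-151 - 3*(-303))/(-1 - 303)) = 1/(-92287 + 2*(-151 + 909)/(-304)) = 1/(-92287 + 2*(-1/304)*758) = 1/(-92287 - 379/76) = 1/(-7014191/76) = -76/7014191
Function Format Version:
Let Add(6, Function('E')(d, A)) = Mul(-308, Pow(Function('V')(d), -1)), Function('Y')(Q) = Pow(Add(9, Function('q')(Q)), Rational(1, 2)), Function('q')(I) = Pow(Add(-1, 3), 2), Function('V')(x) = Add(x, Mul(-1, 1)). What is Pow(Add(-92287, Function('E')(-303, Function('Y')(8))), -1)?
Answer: Rational(-76, 7014191) ≈ -1.0835e-5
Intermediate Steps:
Function('V')(x) = Add(-1, x) (Function('V')(x) = Add(x, -1) = Add(-1, x))
Function('q')(I) = 4 (Function('q')(I) = Pow(2, 2) = 4)
Function('Y')(Q) = Pow(13, Rational(1, 2)) (Function('Y')(Q) = Pow(Add(9, 4), Rational(1, 2)) = Pow(13, Rational(1, 2)))
Function('E')(d, A) = Add(-6, Mul(-308, Pow(Add(-1, d), -1)))
Pow(Add(-92287, Function('E')(-303, Function('Y')(8))), -1) = Pow(Add(-92287, Mul(2, Pow(Add(-1, -303), -1), Add(-151, Mul(-3, -303)))), -1) = Pow(Add(-92287, Mul(2, Pow(-304, -1), Add(-151, 909))), -1) = Pow(Add(-92287, Mul(2, Rational(-1, 304), 758)), -1) = Pow(Add(-92287, Rational(-379, 76)), -1) = Pow(Rational(-7014191, 76), -1) = Rational(-76, 7014191)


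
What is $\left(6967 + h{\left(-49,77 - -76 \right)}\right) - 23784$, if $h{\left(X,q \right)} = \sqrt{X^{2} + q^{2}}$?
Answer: $-16817 + \sqrt{25810} \approx -16656.0$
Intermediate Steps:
$\left(6967 + h{\left(-49,77 - -76 \right)}\right) - 23784 = \left(6967 + \sqrt{\left(-49\right)^{2} + \left(77 - -76\right)^{2}}\right) - 23784 = \left(6967 + \sqrt{2401 + \left(77 + 76\right)^{2}}\right) - 23784 = \left(6967 + \sqrt{2401 + 153^{2}}\right) - 23784 = \left(6967 + \sqrt{2401 + 23409}\right) - 23784 = \left(6967 + \sqrt{25810}\right) - 23784 = -16817 + \sqrt{25810}$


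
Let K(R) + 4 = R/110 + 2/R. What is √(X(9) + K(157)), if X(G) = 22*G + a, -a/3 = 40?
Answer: 57*√6925270/17270 ≈ 8.6856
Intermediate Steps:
a = -120 (a = -3*40 = -120)
X(G) = -120 + 22*G (X(G) = 22*G - 120 = -120 + 22*G)
K(R) = -4 + 2/R + R/110 (K(R) = -4 + (R/110 + 2/R) = -4 + (2/R + R/110) = -4 + 2/R + R/110)
√(X(9) + K(157)) = √((-120 + 22*9) + (-4 + 2/157 + (1/110)*157)) = √((-120 + 198) + (-4 + 2*(1/157) + 157/110)) = √(78 + (-4 + 2/157 + 157/110)) = √(78 - 44211/17270) = √(1302849/17270) = 57*√6925270/17270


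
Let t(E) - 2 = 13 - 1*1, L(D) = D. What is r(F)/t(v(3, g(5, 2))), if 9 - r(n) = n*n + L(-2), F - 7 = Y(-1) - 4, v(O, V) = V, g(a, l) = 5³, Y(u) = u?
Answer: ½ ≈ 0.50000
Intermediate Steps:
g(a, l) = 125
F = 2 (F = 7 + (-1 - 4) = 7 - 5 = 2)
r(n) = 11 - n² (r(n) = 9 - (n*n - 2) = 9 - (n² - 2) = 9 - (-2 + n²) = 9 + (2 - n²) = 11 - n²)
t(E) = 14 (t(E) = 2 + (13 - 1*1) = 2 + (13 - 1) = 2 + 12 = 14)
r(F)/t(v(3, g(5, 2))) = (11 - 1*2²)/14 = (11 - 1*4)*(1/14) = (11 - 4)*(1/14) = 7*(1/14) = ½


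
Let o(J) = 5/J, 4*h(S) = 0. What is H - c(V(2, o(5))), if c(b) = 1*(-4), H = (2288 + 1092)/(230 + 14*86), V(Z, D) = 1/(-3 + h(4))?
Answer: 4558/717 ≈ 6.3570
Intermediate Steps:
h(S) = 0 (h(S) = (¼)*0 = 0)
V(Z, D) = -⅓ (V(Z, D) = 1/(-3 + 0) = 1/(-3) = -⅓)
H = 1690/717 (H = 3380/(230 + 1204) = 3380/1434 = 3380*(1/1434) = 1690/717 ≈ 2.3570)
c(b) = -4
H - c(V(2, o(5))) = 1690/717 - 1*(-4) = 1690/717 + 4 = 4558/717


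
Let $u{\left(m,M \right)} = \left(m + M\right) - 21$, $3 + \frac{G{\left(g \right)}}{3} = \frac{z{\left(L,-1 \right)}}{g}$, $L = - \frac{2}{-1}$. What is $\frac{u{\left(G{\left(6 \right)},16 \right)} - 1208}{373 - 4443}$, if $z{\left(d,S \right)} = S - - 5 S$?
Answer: $\frac{245}{814} \approx 0.30098$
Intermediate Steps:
$L = 2$ ($L = \left(-2\right) \left(-1\right) = 2$)
$z{\left(d,S \right)} = 6 S$ ($z{\left(d,S \right)} = S + 5 S = 6 S$)
$G{\left(g \right)} = -9 - \frac{18}{g}$ ($G{\left(g \right)} = -9 + 3 \frac{6 \left(-1\right)}{g} = -9 + 3 \left(- \frac{6}{g}\right) = -9 - \frac{18}{g}$)
$u{\left(m,M \right)} = -21 + M + m$ ($u{\left(m,M \right)} = \left(M + m\right) - 21 = -21 + M + m$)
$\frac{u{\left(G{\left(6 \right)},16 \right)} - 1208}{373 - 4443} = \frac{\left(-21 + 16 - \left(9 + \frac{18}{6}\right)\right) - 1208}{373 - 4443} = \frac{\left(-21 + 16 - 12\right) - 1208}{-4070} = \left(\left(-21 + 16 - 12\right) - 1208\right) \left(- \frac{1}{4070}\right) = \left(-17 - 1208\right) \left(- \frac{1}{4070}\right) = \left(-1225\right) \left(- \frac{1}{4070}\right) = \frac{245}{814}$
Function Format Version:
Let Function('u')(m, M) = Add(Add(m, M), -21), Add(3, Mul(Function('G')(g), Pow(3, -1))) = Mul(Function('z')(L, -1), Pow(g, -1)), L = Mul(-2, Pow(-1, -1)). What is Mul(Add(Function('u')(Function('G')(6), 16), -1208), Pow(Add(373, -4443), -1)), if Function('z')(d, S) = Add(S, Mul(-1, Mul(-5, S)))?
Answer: Rational(245, 814) ≈ 0.30098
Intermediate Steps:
L = 2 (L = Mul(-2, -1) = 2)
Function('z')(d, S) = Mul(6, S) (Function('z')(d, S) = Add(S, Mul(5, S)) = Mul(6, S))
Function('G')(g) = Add(-9, Mul(-18, Pow(g, -1))) (Function('G')(g) = Add(-9, Mul(3, Mul(Mul(6, -1), Pow(g, -1)))) = Add(-9, Mul(3, Mul(-6, Pow(g, -1)))) = Add(-9, Mul(-18, Pow(g, -1))))
Function('u')(m, M) = Add(-21, M, m) (Function('u')(m, M) = Add(Add(M, m), -21) = Add(-21, M, m))
Mul(Add(Function('u')(Function('G')(6), 16), -1208), Pow(Add(373, -4443), -1)) = Mul(Add(Add(-21, 16, Add(-9, Mul(-18, Pow(6, -1)))), -1208), Pow(Add(373, -4443), -1)) = Mul(Add(Add(-21, 16, Add(-9, Mul(-18, Rational(1, 6)))), -1208), Pow(-4070, -1)) = Mul(Add(Add(-21, 16, Add(-9, -3)), -1208), Rational(-1, 4070)) = Mul(Add(Add(-21, 16, -12), -1208), Rational(-1, 4070)) = Mul(Add(-17, -1208), Rational(-1, 4070)) = Mul(-1225, Rational(-1, 4070)) = Rational(245, 814)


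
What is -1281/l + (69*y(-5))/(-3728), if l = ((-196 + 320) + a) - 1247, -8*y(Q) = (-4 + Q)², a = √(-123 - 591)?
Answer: 49956143439/37633205632 + 1281*I*√714/1261843 ≈ 1.3274 + 0.027126*I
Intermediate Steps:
a = I*√714 (a = √(-714) = I*√714 ≈ 26.721*I)
y(Q) = -(-4 + Q)²/8
l = -1123 + I*√714 (l = ((-196 + 320) + I*√714) - 1247 = (124 + I*√714) - 1247 = -1123 + I*√714 ≈ -1123.0 + 26.721*I)
-1281/l + (69*y(-5))/(-3728) = -1281/(-1123 + I*√714) + (69*(-(-4 - 5)²/8))/(-3728) = -1281/(-1123 + I*√714) + (69*(-⅛*(-9)²))*(-1/3728) = -1281/(-1123 + I*√714) + (69*(-⅛*81))*(-1/3728) = -1281/(-1123 + I*√714) + (69*(-81/8))*(-1/3728) = -1281/(-1123 + I*√714) - 5589/8*(-1/3728) = -1281/(-1123 + I*√714) + 5589/29824 = 5589/29824 - 1281/(-1123 + I*√714)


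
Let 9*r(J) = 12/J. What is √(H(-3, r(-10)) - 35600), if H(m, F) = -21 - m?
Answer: I*√35618 ≈ 188.73*I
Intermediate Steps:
r(J) = 4/(3*J) (r(J) = (12/J)/9 = 4/(3*J))
√(H(-3, r(-10)) - 35600) = √((-21 - 1*(-3)) - 35600) = √((-21 + 3) - 35600) = √(-18 - 35600) = √(-35618) = I*√35618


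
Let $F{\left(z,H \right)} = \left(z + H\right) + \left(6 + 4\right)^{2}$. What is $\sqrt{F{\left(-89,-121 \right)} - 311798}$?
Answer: $2 i \sqrt{77977} \approx 558.49 i$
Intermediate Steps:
$F{\left(z,H \right)} = 100 + H + z$ ($F{\left(z,H \right)} = \left(H + z\right) + 10^{2} = \left(H + z\right) + 100 = 100 + H + z$)
$\sqrt{F{\left(-89,-121 \right)} - 311798} = \sqrt{\left(100 - 121 - 89\right) - 311798} = \sqrt{-110 - 311798} = \sqrt{-311908} = 2 i \sqrt{77977}$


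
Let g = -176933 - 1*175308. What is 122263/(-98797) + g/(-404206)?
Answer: -769425479/2101807378 ≈ -0.36608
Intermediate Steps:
g = -352241 (g = -176933 - 175308 = -352241)
122263/(-98797) + g/(-404206) = 122263/(-98797) - 352241/(-404206) = 122263*(-1/98797) - 352241*(-1/404206) = -122263/98797 + 18539/21274 = -769425479/2101807378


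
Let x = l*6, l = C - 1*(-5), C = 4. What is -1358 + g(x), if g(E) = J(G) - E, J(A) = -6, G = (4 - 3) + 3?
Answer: -1418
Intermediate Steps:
l = 9 (l = 4 - 1*(-5) = 4 + 5 = 9)
G = 4 (G = 1 + 3 = 4)
x = 54 (x = 9*6 = 54)
g(E) = -6 - E
-1358 + g(x) = -1358 + (-6 - 1*54) = -1358 + (-6 - 54) = -1358 - 60 = -1418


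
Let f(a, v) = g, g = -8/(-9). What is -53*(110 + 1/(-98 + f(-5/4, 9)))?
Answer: -5094943/874 ≈ -5829.5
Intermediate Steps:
g = 8/9 (g = -8*(-⅑) = 8/9 ≈ 0.88889)
f(a, v) = 8/9
-53*(110 + 1/(-98 + f(-5/4, 9))) = -53*(110 + 1/(-98 + 8/9)) = -53*(110 + 1/(-874/9)) = -53*(110 - 9/874) = -53*96131/874 = -5094943/874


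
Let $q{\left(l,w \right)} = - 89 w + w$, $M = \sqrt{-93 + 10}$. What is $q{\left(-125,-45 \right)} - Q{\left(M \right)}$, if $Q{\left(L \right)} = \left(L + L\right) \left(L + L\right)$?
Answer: $4292$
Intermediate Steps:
$M = i \sqrt{83}$ ($M = \sqrt{-83} = i \sqrt{83} \approx 9.1104 i$)
$Q{\left(L \right)} = 4 L^{2}$ ($Q{\left(L \right)} = 2 L 2 L = 4 L^{2}$)
$q{\left(l,w \right)} = - 88 w$
$q{\left(-125,-45 \right)} - Q{\left(M \right)} = \left(-88\right) \left(-45\right) - 4 \left(i \sqrt{83}\right)^{2} = 3960 - 4 \left(-83\right) = 3960 - -332 = 3960 + 332 = 4292$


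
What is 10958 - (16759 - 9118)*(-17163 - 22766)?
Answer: 305108447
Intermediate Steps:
10958 - (16759 - 9118)*(-17163 - 22766) = 10958 - 7641*(-39929) = 10958 - 1*(-305097489) = 10958 + 305097489 = 305108447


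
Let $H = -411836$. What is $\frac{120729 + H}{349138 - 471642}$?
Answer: $\frac{291107}{122504} \approx 2.3763$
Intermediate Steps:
$\frac{120729 + H}{349138 - 471642} = \frac{120729 - 411836}{349138 - 471642} = - \frac{291107}{-122504} = \left(-291107\right) \left(- \frac{1}{122504}\right) = \frac{291107}{122504}$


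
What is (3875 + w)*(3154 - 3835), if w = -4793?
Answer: 625158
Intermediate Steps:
(3875 + w)*(3154 - 3835) = (3875 - 4793)*(3154 - 3835) = -918*(-681) = 625158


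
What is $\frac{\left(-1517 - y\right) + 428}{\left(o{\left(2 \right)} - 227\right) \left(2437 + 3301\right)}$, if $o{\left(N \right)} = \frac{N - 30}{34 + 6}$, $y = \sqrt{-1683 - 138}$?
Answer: $\frac{55}{65987} + \frac{5 i \sqrt{1821}}{6532713} \approx 0.0008335 + 3.2661 \cdot 10^{-5} i$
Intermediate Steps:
$y = i \sqrt{1821}$ ($y = \sqrt{-1821} = i \sqrt{1821} \approx 42.673 i$)
$o{\left(N \right)} = - \frac{3}{4} + \frac{N}{40}$ ($o{\left(N \right)} = \frac{-30 + N}{40} = \left(-30 + N\right) \frac{1}{40} = - \frac{3}{4} + \frac{N}{40}$)
$\frac{\left(-1517 - y\right) + 428}{\left(o{\left(2 \right)} - 227\right) \left(2437 + 3301\right)} = \frac{\left(-1517 - i \sqrt{1821}\right) + 428}{\left(\left(- \frac{3}{4} + \frac{1}{40} \cdot 2\right) - 227\right) \left(2437 + 3301\right)} = \frac{\left(-1517 - i \sqrt{1821}\right) + 428}{\left(\left(- \frac{3}{4} + \frac{1}{20}\right) - 227\right) 5738} = \frac{-1089 - i \sqrt{1821}}{\left(- \frac{7}{10} - 227\right) 5738} = \frac{-1089 - i \sqrt{1821}}{\left(- \frac{2277}{10}\right) 5738} = \frac{-1089 - i \sqrt{1821}}{- \frac{6532713}{5}} = \left(-1089 - i \sqrt{1821}\right) \left(- \frac{5}{6532713}\right) = \frac{55}{65987} + \frac{5 i \sqrt{1821}}{6532713}$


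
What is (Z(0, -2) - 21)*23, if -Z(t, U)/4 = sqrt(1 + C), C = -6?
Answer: -483 - 92*I*sqrt(5) ≈ -483.0 - 205.72*I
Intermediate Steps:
Z(t, U) = -4*I*sqrt(5) (Z(t, U) = -4*sqrt(1 - 6) = -4*I*sqrt(5))
(Z(0, -2) - 21)*23 = (-4*I*sqrt(5) - 21)*23 = (-21 - 4*I*sqrt(5))*23 = -483 - 92*I*sqrt(5)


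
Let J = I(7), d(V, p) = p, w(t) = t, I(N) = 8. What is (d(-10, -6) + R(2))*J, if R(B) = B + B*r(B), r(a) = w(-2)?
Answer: -64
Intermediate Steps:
r(a) = -2
R(B) = -B (R(B) = B + B*(-2) = B - 2*B = -B)
J = 8
(d(-10, -6) + R(2))*J = (-6 - 1*2)*8 = (-6 - 2)*8 = -8*8 = -64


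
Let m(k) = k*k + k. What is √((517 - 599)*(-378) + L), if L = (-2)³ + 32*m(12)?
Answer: 2*√8995 ≈ 189.68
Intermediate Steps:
m(k) = k + k² (m(k) = k² + k = k + k²)
L = 4984 (L = (-2)³ + 32*(12*(1 + 12)) = -8 + 32*(12*13) = -8 + 32*156 = -8 + 4992 = 4984)
√((517 - 599)*(-378) + L) = √((517 - 599)*(-378) + 4984) = √(-82*(-378) + 4984) = √(30996 + 4984) = √35980 = 2*√8995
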